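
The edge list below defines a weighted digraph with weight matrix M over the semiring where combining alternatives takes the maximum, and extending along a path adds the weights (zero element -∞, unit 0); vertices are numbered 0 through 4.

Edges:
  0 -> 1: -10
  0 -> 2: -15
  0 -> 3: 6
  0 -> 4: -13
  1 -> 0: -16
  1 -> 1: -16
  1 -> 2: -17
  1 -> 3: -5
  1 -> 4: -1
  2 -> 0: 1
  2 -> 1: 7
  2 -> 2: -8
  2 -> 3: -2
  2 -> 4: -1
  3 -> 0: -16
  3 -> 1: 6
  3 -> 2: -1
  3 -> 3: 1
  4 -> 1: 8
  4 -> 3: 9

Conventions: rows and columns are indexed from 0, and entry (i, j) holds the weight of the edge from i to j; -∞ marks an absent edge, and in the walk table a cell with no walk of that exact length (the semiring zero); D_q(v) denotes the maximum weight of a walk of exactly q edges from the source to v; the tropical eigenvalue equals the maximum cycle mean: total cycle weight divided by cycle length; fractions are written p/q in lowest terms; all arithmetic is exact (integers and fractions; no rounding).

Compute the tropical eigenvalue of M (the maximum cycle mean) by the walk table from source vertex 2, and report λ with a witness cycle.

q=0: [-∞, -∞, 0, -∞, -∞]
q=1: [1, 7, -8, -2, -1]
q=2: [-7, 7, -3, 8, 6]
q=3: [-2, 14, 7, 15, 6]
q=4: [8, 21, 14, 16, 13]
q=5: [15, 22, 15, 22, 20]
Optimal cycle mean attained by: cycle 1->4->3->1, total (-1) + 9 + 6, length 3.
Answer: λ = 14/3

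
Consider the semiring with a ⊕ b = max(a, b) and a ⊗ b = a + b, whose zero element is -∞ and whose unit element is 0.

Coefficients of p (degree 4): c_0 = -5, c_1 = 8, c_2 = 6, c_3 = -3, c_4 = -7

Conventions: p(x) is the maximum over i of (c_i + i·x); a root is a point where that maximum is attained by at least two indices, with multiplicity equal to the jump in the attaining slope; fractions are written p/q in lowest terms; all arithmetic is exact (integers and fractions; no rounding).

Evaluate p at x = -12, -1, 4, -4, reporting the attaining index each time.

p(-12) = max(-5+0·(-12)=-5, 8+1·(-12)=-4, 6+2·(-12)=-18, -3+3·(-12)=-39, -7+4·(-12)=-55) = -4 (attained by i=1)
p(-1) = max(-5+0·(-1)=-5, 8+1·(-1)=7, 6+2·(-1)=4, -3+3·(-1)=-6, -7+4·(-1)=-11) = 7 (attained by i=1)
p(4) = max(-5+0·4=-5, 8+1·4=12, 6+2·4=14, -3+3·4=9, -7+4·4=9) = 14 (attained by i=2)
p(-4) = max(-5+0·(-4)=-5, 8+1·(-4)=4, 6+2·(-4)=-2, -3+3·(-4)=-15, -7+4·(-4)=-23) = 4 (attained by i=1)
Answer: p(-12) = -4; p(-1) = 7; p(4) = 14; p(-4) = 4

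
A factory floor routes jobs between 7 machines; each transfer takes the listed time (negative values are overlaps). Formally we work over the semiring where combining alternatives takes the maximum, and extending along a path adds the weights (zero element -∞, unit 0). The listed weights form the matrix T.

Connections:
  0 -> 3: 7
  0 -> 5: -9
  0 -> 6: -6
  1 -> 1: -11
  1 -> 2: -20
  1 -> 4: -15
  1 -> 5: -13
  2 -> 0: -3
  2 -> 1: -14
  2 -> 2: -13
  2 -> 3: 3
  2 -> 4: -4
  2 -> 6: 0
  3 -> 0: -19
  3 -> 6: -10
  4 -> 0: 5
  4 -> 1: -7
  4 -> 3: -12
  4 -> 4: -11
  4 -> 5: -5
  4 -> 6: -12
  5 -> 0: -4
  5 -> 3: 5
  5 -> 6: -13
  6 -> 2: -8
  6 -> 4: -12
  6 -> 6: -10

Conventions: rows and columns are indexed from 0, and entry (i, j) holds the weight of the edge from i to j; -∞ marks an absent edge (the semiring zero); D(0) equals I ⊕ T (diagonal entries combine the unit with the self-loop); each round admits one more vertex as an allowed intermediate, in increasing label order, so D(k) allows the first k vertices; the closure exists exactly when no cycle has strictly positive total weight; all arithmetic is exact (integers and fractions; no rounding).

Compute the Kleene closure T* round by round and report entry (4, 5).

D(0):
  [0, -∞, -∞, 7, -∞, -9, -6]
  [-∞, 0, -20, -∞, -15, -13, -∞]
  [-3, -14, 0, 3, -4, -∞, 0]
  [-19, -∞, -∞, 0, -∞, -∞, -10]
  [5, -7, -∞, -12, 0, -5, -12]
  [-4, -∞, -∞, 5, -∞, 0, -13]
  [-∞, -∞, -8, -∞, -12, -∞, 0]
D(1):
  [0, -∞, -∞, 7, -∞, -9, -6]
  [-∞, 0, -20, -∞, -15, -13, -∞]
  [-3, -14, 0, 4, -4, -12, 0]
  [-19, -∞, -∞, 0, -∞, -28, -10]
  [5, -7, -∞, 12, 0, -4, -1]
  [-4, -∞, -∞, 5, -∞, 0, -10]
  [-∞, -∞, -8, -∞, -12, -∞, 0]
D(2):
  [0, -∞, -∞, 7, -∞, -9, -6]
  [-∞, 0, -20, -∞, -15, -13, -∞]
  [-3, -14, 0, 4, -4, -12, 0]
  [-19, -∞, -∞, 0, -∞, -28, -10]
  [5, -7, -27, 12, 0, -4, -1]
  [-4, -∞, -∞, 5, -∞, 0, -10]
  [-∞, -∞, -8, -∞, -12, -∞, 0]
D(3):
  [0, -∞, -∞, 7, -∞, -9, -6]
  [-23, 0, -20, -16, -15, -13, -20]
  [-3, -14, 0, 4, -4, -12, 0]
  [-19, -∞, -∞, 0, -∞, -28, -10]
  [5, -7, -27, 12, 0, -4, -1]
  [-4, -∞, -∞, 5, -∞, 0, -10]
  [-11, -22, -8, -4, -12, -20, 0]
D(4):
  [0, -∞, -∞, 7, -∞, -9, -3]
  [-23, 0, -20, -16, -15, -13, -20]
  [-3, -14, 0, 4, -4, -12, 0]
  [-19, -∞, -∞, 0, -∞, -28, -10]
  [5, -7, -27, 12, 0, -4, 2]
  [-4, -∞, -∞, 5, -∞, 0, -5]
  [-11, -22, -8, -4, -12, -20, 0]
D(5):
  [0, -∞, -∞, 7, -∞, -9, -3]
  [-10, 0, -20, -3, -15, -13, -13]
  [1, -11, 0, 8, -4, -8, 0]
  [-19, -∞, -∞, 0, -∞, -28, -10]
  [5, -7, -27, 12, 0, -4, 2]
  [-4, -∞, -∞, 5, -∞, 0, -5]
  [-7, -19, -8, 0, -12, -16, 0]
D(6):
  [0, -∞, -∞, 7, -∞, -9, -3]
  [-10, 0, -20, -3, -15, -13, -13]
  [1, -11, 0, 8, -4, -8, 0]
  [-19, -∞, -∞, 0, -∞, -28, -10]
  [5, -7, -27, 12, 0, -4, 2]
  [-4, -∞, -∞, 5, -∞, 0, -5]
  [-7, -19, -8, 0, -12, -16, 0]
D(7):
  [0, -22, -11, 7, -15, -9, -3]
  [-10, 0, -20, -3, -15, -13, -13]
  [1, -11, 0, 8, -4, -8, 0]
  [-17, -29, -18, 0, -22, -26, -10]
  [5, -7, -6, 12, 0, -4, 2]
  [-4, -24, -13, 5, -17, 0, -5]
  [-7, -19, -8, 0, -12, -16, 0]
Answer: T*[4][5] = -4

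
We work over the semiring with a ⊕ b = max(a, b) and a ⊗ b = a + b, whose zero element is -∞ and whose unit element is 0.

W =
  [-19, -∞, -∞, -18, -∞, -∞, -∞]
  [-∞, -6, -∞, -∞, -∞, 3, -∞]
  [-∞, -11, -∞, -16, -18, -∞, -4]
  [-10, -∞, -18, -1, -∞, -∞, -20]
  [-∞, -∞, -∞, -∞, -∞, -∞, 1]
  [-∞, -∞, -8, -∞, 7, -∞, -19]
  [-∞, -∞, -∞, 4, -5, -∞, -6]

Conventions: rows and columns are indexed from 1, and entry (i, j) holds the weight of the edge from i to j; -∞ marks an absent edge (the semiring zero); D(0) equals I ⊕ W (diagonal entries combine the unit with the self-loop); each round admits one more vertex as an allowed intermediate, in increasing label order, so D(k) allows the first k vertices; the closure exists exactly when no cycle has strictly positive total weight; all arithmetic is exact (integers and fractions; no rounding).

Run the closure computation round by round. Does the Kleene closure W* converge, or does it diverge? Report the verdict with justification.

D(0):
  [0, -∞, -∞, -18, -∞, -∞, -∞]
  [-∞, 0, -∞, -∞, -∞, 3, -∞]
  [-∞, -11, 0, -16, -18, -∞, -4]
  [-10, -∞, -18, 0, -∞, -∞, -20]
  [-∞, -∞, -∞, -∞, 0, -∞, 1]
  [-∞, -∞, -8, -∞, 7, 0, -19]
  [-∞, -∞, -∞, 4, -5, -∞, 0]
D(1):
  [0, -∞, -∞, -18, -∞, -∞, -∞]
  [-∞, 0, -∞, -∞, -∞, 3, -∞]
  [-∞, -11, 0, -16, -18, -∞, -4]
  [-10, -∞, -18, 0, -∞, -∞, -20]
  [-∞, -∞, -∞, -∞, 0, -∞, 1]
  [-∞, -∞, -8, -∞, 7, 0, -19]
  [-∞, -∞, -∞, 4, -5, -∞, 0]
D(2):
  [0, -∞, -∞, -18, -∞, -∞, -∞]
  [-∞, 0, -∞, -∞, -∞, 3, -∞]
  [-∞, -11, 0, -16, -18, -8, -4]
  [-10, -∞, -18, 0, -∞, -∞, -20]
  [-∞, -∞, -∞, -∞, 0, -∞, 1]
  [-∞, -∞, -8, -∞, 7, 0, -19]
  [-∞, -∞, -∞, 4, -5, -∞, 0]
D(3):
  [0, -∞, -∞, -18, -∞, -∞, -∞]
  [-∞, 0, -∞, -∞, -∞, 3, -∞]
  [-∞, -11, 0, -16, -18, -8, -4]
  [-10, -29, -18, 0, -36, -26, -20]
  [-∞, -∞, -∞, -∞, 0, -∞, 1]
  [-∞, -19, -8, -24, 7, 0, -12]
  [-∞, -∞, -∞, 4, -5, -∞, 0]
D(4):
  [0, -47, -36, -18, -54, -44, -38]
  [-∞, 0, -∞, -∞, -∞, 3, -∞]
  [-26, -11, 0, -16, -18, -8, -4]
  [-10, -29, -18, 0, -36, -26, -20]
  [-∞, -∞, -∞, -∞, 0, -∞, 1]
  [-34, -19, -8, -24, 7, 0, -12]
  [-6, -25, -14, 4, -5, -22, 0]
D(5):
  [0, -47, -36, -18, -54, -44, -38]
  [-∞, 0, -∞, -∞, -∞, 3, -∞]
  [-26, -11, 0, -16, -18, -8, -4]
  [-10, -29, -18, 0, -36, -26, -20]
  [-∞, -∞, -∞, -∞, 0, -∞, 1]
  [-34, -19, -8, -24, 7, 0, 8]
  [-6, -25, -14, 4, -5, -22, 0]
D(6):
  [0, -47, -36, -18, -37, -44, -36]
  [-31, 0, -5, -21, 10, 3, 11]
  [-26, -11, 0, -16, -1, -8, 0]
  [-10, -29, -18, 0, -19, -26, -18]
  [-∞, -∞, -∞, -∞, 0, -∞, 1]
  [-34, -19, -8, -24, 7, 0, 8]
  [-6, -25, -14, 4, -5, -22, 0]
D(7):
  [0, -47, -36, -18, -37, -44, -36]
  [5, 0, -3, 15, 10, 3, 11]
  [-6, -11, 0, 4, -1, -8, 0]
  [-10, -29, -18, 0, -19, -26, -18]
  [-5, -24, -13, 5, 0, -21, 1]
  [2, -17, -6, 12, 7, 0, 8]
  [-6, -25, -14, 4, -5, -22, 0]
Key observation: every diagonal entry stays at the unit through all rounds, so no improving cycle exists.
Answer: CONVERGES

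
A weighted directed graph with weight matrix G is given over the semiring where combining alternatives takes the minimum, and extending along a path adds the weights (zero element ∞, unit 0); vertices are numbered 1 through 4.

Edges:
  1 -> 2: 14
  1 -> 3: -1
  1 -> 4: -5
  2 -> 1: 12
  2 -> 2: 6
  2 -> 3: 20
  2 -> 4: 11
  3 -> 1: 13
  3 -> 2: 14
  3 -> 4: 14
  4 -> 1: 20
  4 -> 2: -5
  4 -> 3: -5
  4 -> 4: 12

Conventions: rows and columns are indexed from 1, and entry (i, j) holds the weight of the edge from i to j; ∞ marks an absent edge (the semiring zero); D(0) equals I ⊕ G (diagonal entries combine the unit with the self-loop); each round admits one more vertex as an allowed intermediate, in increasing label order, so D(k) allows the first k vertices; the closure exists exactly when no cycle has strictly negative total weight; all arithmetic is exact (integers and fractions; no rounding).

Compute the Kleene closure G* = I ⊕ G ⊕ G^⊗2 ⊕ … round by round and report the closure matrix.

D(0):
  [0, 14, -1, -5]
  [12, 0, 20, 11]
  [13, 14, 0, 14]
  [20, -5, -5, 0]
D(1):
  [0, 14, -1, -5]
  [12, 0, 11, 7]
  [13, 14, 0, 8]
  [20, -5, -5, 0]
D(2):
  [0, 14, -1, -5]
  [12, 0, 11, 7]
  [13, 14, 0, 8]
  [7, -5, -5, 0]
D(3):
  [0, 13, -1, -5]
  [12, 0, 11, 7]
  [13, 14, 0, 8]
  [7, -5, -5, 0]
D(4):
  [0, -10, -10, -5]
  [12, 0, 2, 7]
  [13, 3, 0, 8]
  [7, -5, -5, 0]
Answer: G* = [[0, -10, -10, -5], [12, 0, 2, 7], [13, 3, 0, 8], [7, -5, -5, 0]]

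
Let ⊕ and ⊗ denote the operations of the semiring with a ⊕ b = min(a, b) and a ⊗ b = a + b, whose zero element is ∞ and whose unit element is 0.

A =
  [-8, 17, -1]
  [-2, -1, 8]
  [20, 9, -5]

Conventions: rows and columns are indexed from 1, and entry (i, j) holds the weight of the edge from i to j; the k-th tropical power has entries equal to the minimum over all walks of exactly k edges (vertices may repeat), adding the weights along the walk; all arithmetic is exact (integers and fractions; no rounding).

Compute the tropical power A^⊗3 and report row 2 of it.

A^⊗2:
  [-16, 8, -9]
  [-10, -2, -3]
  [7, 4, -10]
A^⊗3:
  [-24, 0, -17]
  [-18, -3, -11]
  [-1, -1, -15]
Answer: row 2 of A^⊗3 = [-18, -3, -11]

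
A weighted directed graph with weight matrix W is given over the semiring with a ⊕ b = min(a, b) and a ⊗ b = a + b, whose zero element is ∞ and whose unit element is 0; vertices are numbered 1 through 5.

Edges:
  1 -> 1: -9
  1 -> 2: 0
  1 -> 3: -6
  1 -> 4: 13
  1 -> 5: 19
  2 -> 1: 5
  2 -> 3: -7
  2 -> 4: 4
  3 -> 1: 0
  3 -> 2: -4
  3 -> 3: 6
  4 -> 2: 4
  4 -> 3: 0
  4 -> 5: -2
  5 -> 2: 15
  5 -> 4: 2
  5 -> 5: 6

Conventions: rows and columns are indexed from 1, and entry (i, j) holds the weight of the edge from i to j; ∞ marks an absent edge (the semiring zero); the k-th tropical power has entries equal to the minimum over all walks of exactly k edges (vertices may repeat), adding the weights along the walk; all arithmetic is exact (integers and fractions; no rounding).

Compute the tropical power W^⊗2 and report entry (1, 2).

W^⊗2:
  [-18, -10, -15, 4, 10]
  [-7, -11, -1, 18, 2]
  [-9, 0, -11, 0, 19]
  [0, -4, -3, 0, 4]
  [20, 6, 2, 8, 0]
Key observation: the optimum is the walk 1->3->2, with weight (-6) + (-4) = -10.
Optimal value attained by: walk 1->3->2.
Answer: (W^⊗2)[1][2] = -10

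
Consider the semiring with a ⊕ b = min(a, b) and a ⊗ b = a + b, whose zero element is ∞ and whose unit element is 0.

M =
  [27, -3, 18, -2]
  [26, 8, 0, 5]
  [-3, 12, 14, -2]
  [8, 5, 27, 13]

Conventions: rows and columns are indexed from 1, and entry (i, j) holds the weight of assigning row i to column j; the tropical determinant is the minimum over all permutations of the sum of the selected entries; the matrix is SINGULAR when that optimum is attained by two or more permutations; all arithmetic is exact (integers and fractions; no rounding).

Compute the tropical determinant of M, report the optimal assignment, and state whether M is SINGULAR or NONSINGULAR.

σ = (1, 2, 3, 4): 27 + 8 + 14 + 13 = 62
σ = (1, 2, 4, 3): 27 + 8 + (-2) + 27 = 60
σ = (1, 3, 2, 4): 27 + 0 + 12 + 13 = 52
σ = (1, 3, 4, 2): 27 + 0 + (-2) + 5 = 30
σ = (1, 4, 2, 3): 27 + 5 + 12 + 27 = 71
σ = (1, 4, 3, 2): 27 + 5 + 14 + 5 = 51
σ = (2, 1, 3, 4): (-3) + 26 + 14 + 13 = 50
σ = (2, 1, 4, 3): (-3) + 26 + (-2) + 27 = 48
σ = (2, 3, 1, 4): (-3) + 0 + (-3) + 13 = 7
σ = (2, 3, 4, 1): (-3) + 0 + (-2) + 8 = 3
σ = (2, 4, 1, 3): (-3) + 5 + (-3) + 27 = 26
σ = (2, 4, 3, 1): (-3) + 5 + 14 + 8 = 24
σ = (3, 1, 2, 4): 18 + 26 + 12 + 13 = 69
σ = (3, 1, 4, 2): 18 + 26 + (-2) + 5 = 47
σ = (3, 2, 1, 4): 18 + 8 + (-3) + 13 = 36
σ = (3, 2, 4, 1): 18 + 8 + (-2) + 8 = 32
σ = (3, 4, 1, 2): 18 + 5 + (-3) + 5 = 25
σ = (3, 4, 2, 1): 18 + 5 + 12 + 8 = 43
σ = (4, 1, 2, 3): (-2) + 26 + 12 + 27 = 63
σ = (4, 1, 3, 2): (-2) + 26 + 14 + 5 = 43
σ = (4, 2, 1, 3): (-2) + 8 + (-3) + 27 = 30
σ = (4, 2, 3, 1): (-2) + 8 + 14 + 8 = 28
σ = (4, 3, 1, 2): (-2) + 0 + (-3) + 5 = 0
σ = (4, 3, 2, 1): (-2) + 0 + 12 + 8 = 18
Optimal value attained by: σ = (4, 3, 1, 2).
Answer: det⊕(M) = 0; verdict: NONSINGULAR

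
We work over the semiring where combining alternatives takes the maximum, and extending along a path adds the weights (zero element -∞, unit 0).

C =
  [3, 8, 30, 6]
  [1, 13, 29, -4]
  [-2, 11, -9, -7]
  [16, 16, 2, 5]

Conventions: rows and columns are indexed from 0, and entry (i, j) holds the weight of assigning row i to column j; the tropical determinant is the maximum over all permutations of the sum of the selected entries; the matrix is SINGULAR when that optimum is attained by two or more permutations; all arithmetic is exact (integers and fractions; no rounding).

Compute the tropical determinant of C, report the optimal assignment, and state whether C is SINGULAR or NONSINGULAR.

σ = (0, 1, 2, 3): 3 + 13 + (-9) + 5 = 12
σ = (0, 1, 3, 2): 3 + 13 + (-7) + 2 = 11
σ = (0, 2, 1, 3): 3 + 29 + 11 + 5 = 48
σ = (0, 2, 3, 1): 3 + 29 + (-7) + 16 = 41
σ = (0, 3, 1, 2): 3 + (-4) + 11 + 2 = 12
σ = (0, 3, 2, 1): 3 + (-4) + (-9) + 16 = 6
σ = (1, 0, 2, 3): 8 + 1 + (-9) + 5 = 5
σ = (1, 0, 3, 2): 8 + 1 + (-7) + 2 = 4
σ = (1, 2, 0, 3): 8 + 29 + (-2) + 5 = 40
σ = (1, 2, 3, 0): 8 + 29 + (-7) + 16 = 46
σ = (1, 3, 0, 2): 8 + (-4) + (-2) + 2 = 4
σ = (1, 3, 2, 0): 8 + (-4) + (-9) + 16 = 11
σ = (2, 0, 1, 3): 30 + 1 + 11 + 5 = 47
σ = (2, 0, 3, 1): 30 + 1 + (-7) + 16 = 40
σ = (2, 1, 0, 3): 30 + 13 + (-2) + 5 = 46
σ = (2, 1, 3, 0): 30 + 13 + (-7) + 16 = 52
σ = (2, 3, 0, 1): 30 + (-4) + (-2) + 16 = 40
σ = (2, 3, 1, 0): 30 + (-4) + 11 + 16 = 53
σ = (3, 0, 1, 2): 6 + 1 + 11 + 2 = 20
σ = (3, 0, 2, 1): 6 + 1 + (-9) + 16 = 14
σ = (3, 1, 0, 2): 6 + 13 + (-2) + 2 = 19
σ = (3, 1, 2, 0): 6 + 13 + (-9) + 16 = 26
σ = (3, 2, 0, 1): 6 + 29 + (-2) + 16 = 49
σ = (3, 2, 1, 0): 6 + 29 + 11 + 16 = 62
Optimal value attained by: σ = (3, 2, 1, 0).
Answer: det⊕(C) = 62; verdict: NONSINGULAR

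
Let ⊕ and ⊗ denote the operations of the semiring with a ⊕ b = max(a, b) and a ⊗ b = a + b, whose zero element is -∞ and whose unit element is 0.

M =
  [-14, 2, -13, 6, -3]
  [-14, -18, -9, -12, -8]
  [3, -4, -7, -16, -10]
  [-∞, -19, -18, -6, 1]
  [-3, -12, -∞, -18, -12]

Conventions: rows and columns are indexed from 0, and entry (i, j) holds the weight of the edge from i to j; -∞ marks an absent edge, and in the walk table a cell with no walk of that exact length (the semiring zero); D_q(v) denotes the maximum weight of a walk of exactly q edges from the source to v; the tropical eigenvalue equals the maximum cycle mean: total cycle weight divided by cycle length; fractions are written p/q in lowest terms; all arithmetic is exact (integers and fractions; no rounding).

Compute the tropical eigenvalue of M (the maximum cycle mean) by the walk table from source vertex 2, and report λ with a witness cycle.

q=0: [-∞, -∞, 0, -∞, -∞]
q=1: [3, -4, -7, -16, -10]
q=2: [-4, 5, -10, 9, 0]
q=3: [-3, -2, -4, 3, 10]
q=4: [7, -1, -11, 3, 4]
q=5: [1, 9, -6, 13, 4]
Optimal cycle mean attained by: cycle 0->3->4->0, total 6 + 1 + (-3), length 3.
Answer: λ = 4/3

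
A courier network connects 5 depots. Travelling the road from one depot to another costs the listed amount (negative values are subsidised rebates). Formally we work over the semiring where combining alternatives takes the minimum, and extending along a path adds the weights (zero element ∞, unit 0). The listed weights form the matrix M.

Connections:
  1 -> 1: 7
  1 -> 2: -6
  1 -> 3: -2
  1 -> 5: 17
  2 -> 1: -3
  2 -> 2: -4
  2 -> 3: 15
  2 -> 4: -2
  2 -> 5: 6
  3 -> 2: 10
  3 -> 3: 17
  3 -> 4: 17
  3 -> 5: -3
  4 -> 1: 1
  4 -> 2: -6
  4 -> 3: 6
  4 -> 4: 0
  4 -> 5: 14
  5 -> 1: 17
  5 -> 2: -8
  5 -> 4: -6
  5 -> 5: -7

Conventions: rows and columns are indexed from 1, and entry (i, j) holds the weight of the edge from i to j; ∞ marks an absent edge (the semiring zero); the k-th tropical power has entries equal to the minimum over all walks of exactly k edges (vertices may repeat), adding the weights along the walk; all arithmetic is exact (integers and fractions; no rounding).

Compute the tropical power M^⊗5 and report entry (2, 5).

M^⊗2:
  [-9, -10, 5, -8, -5]
  [-7, -9, -5, -6, -1]
  [7, -11, 23, -9, -10]
  [-9, -10, -1, -8, 0]
  [-11, -15, 0, -13, -14]
M^⊗3:
  [-13, -15, -11, -12, -12]
  [-12, -13, -9, -11, -8]
  [-14, -18, -3, -16, -17]
  [-13, -15, -11, -12, -7]
  [-18, -22, -13, -20, -21]
M^⊗4:
  [-18, -20, -15, -18, -19]
  [-16, -18, -14, -15, -15]
  [-21, -25, -16, -23, -24]
  [-18, -19, -15, -17, -14]
  [-25, -29, -20, -27, -28]
M^⊗5:
  [-23, -27, -20, -25, -26]
  [-21, -23, -18, -21, -22]
  [-28, -32, -23, -30, -31]
  [-22, -24, -20, -21, -21]
  [-32, -36, -27, -34, -35]
Key observation: the optimum is the walk 2->1->3->5->5->5, with weight (-3) + (-2) + (-3) + (-7) + (-7) = -22.
Optimal value attained by: walk 2->1->3->5->5->5.
Answer: (M^⊗5)[2][5] = -22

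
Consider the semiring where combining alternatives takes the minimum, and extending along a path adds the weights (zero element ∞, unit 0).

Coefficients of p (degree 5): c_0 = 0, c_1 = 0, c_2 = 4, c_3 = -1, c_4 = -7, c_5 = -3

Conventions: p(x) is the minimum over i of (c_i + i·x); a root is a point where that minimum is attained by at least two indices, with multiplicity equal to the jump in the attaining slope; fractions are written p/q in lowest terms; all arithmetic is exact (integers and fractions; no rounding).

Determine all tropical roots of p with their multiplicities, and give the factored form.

hull edge (i=0, c=0) to (i=4, c=-7): slope -7/4, span 4
hull edge (i=4, c=-7) to (i=5, c=-3): slope 4, span 1
Factored form: p(x) = -3 ⊗ (x ⊕ (-4)) ⊗ (x ⊕ 7/4) ⊗ (x ⊕ 7/4) ⊗ (x ⊕ 7/4) ⊗ (x ⊕ 7/4)
Answer: roots = -4 (mult 1), 7/4 (mult 4)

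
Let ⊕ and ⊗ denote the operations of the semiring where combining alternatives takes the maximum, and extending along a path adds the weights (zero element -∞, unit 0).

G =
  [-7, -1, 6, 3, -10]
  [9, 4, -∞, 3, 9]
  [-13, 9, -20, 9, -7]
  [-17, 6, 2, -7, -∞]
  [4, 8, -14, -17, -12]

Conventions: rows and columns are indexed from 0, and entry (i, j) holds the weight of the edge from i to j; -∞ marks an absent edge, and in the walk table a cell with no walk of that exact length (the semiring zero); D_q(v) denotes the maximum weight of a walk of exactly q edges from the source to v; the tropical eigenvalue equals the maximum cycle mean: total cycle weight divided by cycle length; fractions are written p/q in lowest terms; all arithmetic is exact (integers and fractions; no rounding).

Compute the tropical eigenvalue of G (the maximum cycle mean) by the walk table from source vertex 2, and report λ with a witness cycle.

q=0: [-∞, -∞, 0, -∞, -∞]
q=1: [-13, 9, -20, 9, -7]
q=2: [18, 15, 11, 12, 18]
q=3: [24, 26, 24, 21, 24]
q=4: [35, 33, 30, 33, 35]
q=5: [42, 43, 41, 39, 42]
Optimal cycle mean attained by: cycle 1->4->1, total 9 + 8, length 2.
Answer: λ = 17/2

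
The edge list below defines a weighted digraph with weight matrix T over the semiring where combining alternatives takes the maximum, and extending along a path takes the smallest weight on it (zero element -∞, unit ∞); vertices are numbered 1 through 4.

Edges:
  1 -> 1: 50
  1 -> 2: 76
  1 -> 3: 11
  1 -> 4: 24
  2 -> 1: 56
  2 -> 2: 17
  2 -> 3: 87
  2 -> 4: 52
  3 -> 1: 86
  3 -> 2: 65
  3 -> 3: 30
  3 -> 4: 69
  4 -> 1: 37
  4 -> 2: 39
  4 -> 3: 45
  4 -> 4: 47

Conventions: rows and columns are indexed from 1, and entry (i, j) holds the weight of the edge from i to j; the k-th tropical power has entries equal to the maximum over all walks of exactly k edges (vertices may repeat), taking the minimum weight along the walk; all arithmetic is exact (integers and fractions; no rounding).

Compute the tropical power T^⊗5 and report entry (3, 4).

T^⊗2:
  [56, 50, 76, 52]
  [86, 65, 45, 69]
  [56, 76, 65, 52]
  [45, 45, 45, 47]
T^⊗3:
  [76, 65, 50, 69]
  [56, 76, 65, 52]
  [65, 65, 76, 65]
  [45, 45, 45, 47]
T^⊗4:
  [56, 76, 65, 52]
  [65, 65, 76, 65]
  [76, 65, 65, 69]
  [45, 45, 45, 47]
T^⊗5:
  [65, 65, 76, 65]
  [76, 65, 65, 69]
  [65, 76, 65, 65]
  [45, 45, 45, 47]
Key observation: the optimum is the walk 3->2->3->2->3->4, with weight 65 min 87 min 65 min 87 min 69 = 65.
Optimal value attained by: walk 3->2->3->2->3->4.
Answer: (T^⊗5)[3][4] = 65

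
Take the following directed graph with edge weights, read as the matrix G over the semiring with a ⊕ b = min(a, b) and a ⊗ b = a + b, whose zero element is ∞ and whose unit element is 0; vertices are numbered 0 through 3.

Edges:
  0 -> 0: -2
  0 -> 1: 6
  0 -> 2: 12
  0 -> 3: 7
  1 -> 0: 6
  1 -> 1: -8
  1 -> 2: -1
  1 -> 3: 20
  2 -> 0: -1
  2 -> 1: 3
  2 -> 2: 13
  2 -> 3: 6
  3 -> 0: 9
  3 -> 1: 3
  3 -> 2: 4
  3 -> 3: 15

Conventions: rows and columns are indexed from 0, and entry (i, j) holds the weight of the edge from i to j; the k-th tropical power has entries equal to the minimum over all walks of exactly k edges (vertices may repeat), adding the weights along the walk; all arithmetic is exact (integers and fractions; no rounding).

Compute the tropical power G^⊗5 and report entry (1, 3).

G^⊗2:
  [-4, -2, 5, 5]
  [-2, -16, -9, 5]
  [-3, -5, 2, 6]
  [3, -5, 2, 10]
G^⊗3:
  [-6, -10, -3, 3]
  [-10, -24, -17, -3]
  [-5, -13, -6, 4]
  [1, -13, -6, 8]
G^⊗4:
  [-8, -18, -11, 1]
  [-18, -32, -25, -11]
  [-7, -21, -14, 0]
  [-7, -21, -14, 0]
G^⊗5:
  [-12, -26, -19, -5]
  [-26, -40, -33, -19]
  [-15, -29, -22, -8]
  [-15, -29, -22, -8]
Key observation: the optimum is the walk 1->1->1->1->2->3, with weight (-8) + (-8) + (-8) + (-1) + 6 = -19.
Optimal value attained by: walk 1->1->1->1->2->3.
Answer: (G^⊗5)[1][3] = -19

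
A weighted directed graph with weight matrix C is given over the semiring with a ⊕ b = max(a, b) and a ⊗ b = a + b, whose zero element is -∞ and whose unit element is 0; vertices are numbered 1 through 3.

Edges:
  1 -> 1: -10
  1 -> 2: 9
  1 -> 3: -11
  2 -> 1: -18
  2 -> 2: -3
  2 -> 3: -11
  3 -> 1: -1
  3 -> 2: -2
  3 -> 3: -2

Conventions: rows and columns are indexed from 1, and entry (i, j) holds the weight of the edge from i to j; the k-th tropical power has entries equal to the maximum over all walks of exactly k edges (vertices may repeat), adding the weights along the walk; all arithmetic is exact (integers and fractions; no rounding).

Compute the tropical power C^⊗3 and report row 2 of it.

C^⊗2:
  [-9, 6, -2]
  [-12, -6, -13]
  [-3, 8, -4]
C^⊗3:
  [-3, 3, -4]
  [-14, -3, -15]
  [-5, 6, -3]
Answer: row 2 of C^⊗3 = [-14, -3, -15]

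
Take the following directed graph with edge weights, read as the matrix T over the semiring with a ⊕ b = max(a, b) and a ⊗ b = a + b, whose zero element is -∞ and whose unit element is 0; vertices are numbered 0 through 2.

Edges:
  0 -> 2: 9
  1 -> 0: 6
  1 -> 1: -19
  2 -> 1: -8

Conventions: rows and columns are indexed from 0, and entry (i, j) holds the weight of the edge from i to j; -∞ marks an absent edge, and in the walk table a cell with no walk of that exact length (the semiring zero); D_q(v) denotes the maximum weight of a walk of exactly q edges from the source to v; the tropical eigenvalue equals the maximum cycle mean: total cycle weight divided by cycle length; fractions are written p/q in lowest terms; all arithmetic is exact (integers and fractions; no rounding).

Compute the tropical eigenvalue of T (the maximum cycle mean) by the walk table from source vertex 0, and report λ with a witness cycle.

q=0: [0, -∞, -∞]
q=1: [-∞, -∞, 9]
q=2: [-∞, 1, -∞]
q=3: [7, -18, -∞]
Optimal cycle mean attained by: cycle 0->2->1->0, total 9 + (-8) + 6, length 3.
Answer: λ = 7/3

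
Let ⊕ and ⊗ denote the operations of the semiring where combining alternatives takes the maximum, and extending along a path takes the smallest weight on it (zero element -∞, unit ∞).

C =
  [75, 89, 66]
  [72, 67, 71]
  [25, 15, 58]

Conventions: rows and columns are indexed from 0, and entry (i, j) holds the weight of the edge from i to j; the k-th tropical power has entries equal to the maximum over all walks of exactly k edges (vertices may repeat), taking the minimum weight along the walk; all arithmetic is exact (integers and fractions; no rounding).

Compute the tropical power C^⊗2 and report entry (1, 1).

C^⊗2:
  [75, 75, 71]
  [72, 72, 67]
  [25, 25, 58]
Key observation: the optimum is the walk 1->0->1, with weight 72 min 89 = 72.
Optimal value attained by: walk 1->0->1.
Answer: (C^⊗2)[1][1] = 72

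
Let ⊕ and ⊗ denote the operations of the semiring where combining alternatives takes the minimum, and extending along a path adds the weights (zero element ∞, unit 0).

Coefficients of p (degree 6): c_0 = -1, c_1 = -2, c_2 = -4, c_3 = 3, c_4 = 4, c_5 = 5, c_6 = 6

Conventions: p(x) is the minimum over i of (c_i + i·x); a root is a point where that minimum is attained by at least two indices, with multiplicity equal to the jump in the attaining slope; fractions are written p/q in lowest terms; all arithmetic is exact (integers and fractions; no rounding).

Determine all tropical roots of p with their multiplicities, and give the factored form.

hull edge (i=0, c=-1) to (i=2, c=-4): slope -3/2, span 2
hull edge (i=2, c=-4) to (i=6, c=6): slope 5/2, span 4
Factored form: p(x) = 6 ⊗ (x ⊕ (-5/2)) ⊗ (x ⊕ (-5/2)) ⊗ (x ⊕ (-5/2)) ⊗ (x ⊕ (-5/2)) ⊗ (x ⊕ 3/2) ⊗ (x ⊕ 3/2)
Answer: roots = -5/2 (mult 4), 3/2 (mult 2)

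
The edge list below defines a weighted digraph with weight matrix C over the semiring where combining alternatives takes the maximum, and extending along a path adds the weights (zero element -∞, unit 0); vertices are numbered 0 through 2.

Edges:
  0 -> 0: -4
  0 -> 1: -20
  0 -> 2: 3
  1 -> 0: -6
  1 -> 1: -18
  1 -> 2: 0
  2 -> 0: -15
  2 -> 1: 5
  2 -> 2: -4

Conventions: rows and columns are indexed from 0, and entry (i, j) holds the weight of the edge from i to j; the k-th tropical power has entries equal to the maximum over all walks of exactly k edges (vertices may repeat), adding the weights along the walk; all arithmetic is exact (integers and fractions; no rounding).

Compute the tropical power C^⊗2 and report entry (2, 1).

C^⊗2:
  [-8, 8, -1]
  [-10, 5, -3]
  [-1, 1, 5]
Key observation: the optimum is the walk 2->2->1, with weight (-4) + 5 = 1.
Optimal value attained by: walk 2->2->1.
Answer: (C^⊗2)[2][1] = 1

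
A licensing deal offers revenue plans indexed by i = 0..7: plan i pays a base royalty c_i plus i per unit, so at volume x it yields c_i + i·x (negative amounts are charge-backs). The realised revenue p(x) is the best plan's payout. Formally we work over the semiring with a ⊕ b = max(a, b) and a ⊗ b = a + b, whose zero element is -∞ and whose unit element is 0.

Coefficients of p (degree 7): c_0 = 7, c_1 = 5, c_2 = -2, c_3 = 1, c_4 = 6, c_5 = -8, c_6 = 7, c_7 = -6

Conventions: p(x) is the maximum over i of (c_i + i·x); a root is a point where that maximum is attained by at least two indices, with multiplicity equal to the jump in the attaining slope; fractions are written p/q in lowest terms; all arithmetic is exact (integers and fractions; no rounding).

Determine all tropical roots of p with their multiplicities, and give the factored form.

hull edge (i=0, c=7) to (i=6, c=7): slope 0, span 6
hull edge (i=6, c=7) to (i=7, c=-6): slope -13, span 1
Factored form: p(x) = -6 ⊗ (x ⊕ 0) ⊗ (x ⊕ 0) ⊗ (x ⊕ 0) ⊗ (x ⊕ 0) ⊗ (x ⊕ 0) ⊗ (x ⊕ 0) ⊗ (x ⊕ 13)
Answer: roots = 0 (mult 6), 13 (mult 1)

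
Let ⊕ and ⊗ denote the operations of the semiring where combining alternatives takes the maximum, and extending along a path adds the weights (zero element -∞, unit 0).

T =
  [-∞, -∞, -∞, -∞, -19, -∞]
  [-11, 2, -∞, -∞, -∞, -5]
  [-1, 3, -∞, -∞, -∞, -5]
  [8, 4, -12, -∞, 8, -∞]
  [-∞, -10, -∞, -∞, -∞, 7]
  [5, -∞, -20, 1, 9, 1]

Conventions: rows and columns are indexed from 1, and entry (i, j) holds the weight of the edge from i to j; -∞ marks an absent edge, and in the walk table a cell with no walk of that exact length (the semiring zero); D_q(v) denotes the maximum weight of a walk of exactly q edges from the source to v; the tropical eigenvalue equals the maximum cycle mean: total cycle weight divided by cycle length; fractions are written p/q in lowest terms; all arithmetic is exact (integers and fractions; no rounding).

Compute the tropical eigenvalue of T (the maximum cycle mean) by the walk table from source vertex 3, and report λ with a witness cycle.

q=0: [-∞, -∞, 0, -∞, -∞, -∞]
q=1: [-1, 3, -∞, -∞, -∞, -5]
q=2: [0, 5, -25, -4, 4, -2]
q=3: [4, 7, -16, -1, 7, 11]
q=4: [16, 9, -9, 12, 20, 14]
q=5: [20, 16, 0, 15, 23, 27]
q=6: [32, 19, 7, 28, 36, 30]
Optimal cycle mean attained by: cycle 5->6->5, total 7 + 9, length 2.
Answer: λ = 8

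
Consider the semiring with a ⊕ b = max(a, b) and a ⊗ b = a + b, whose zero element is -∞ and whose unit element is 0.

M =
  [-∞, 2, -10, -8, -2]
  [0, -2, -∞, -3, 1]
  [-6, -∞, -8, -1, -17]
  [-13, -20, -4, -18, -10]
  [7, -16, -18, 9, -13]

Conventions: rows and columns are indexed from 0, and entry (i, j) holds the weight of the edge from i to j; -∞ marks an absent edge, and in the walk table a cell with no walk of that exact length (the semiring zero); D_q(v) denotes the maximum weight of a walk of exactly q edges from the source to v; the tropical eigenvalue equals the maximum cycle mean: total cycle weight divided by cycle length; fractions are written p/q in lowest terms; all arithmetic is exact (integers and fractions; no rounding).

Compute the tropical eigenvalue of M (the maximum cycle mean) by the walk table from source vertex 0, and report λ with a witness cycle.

q=0: [0, -∞, -∞, -∞, -∞]
q=1: [-∞, 2, -10, -8, -2]
q=2: [5, 0, -12, 7, 3]
q=3: [10, 7, 3, 12, 3]
q=4: [10, 12, 8, 12, 8]
q=5: [15, 12, 8, 17, 13]
Optimal cycle mean attained by: cycle 0->1->4->0, total 2 + 1 + 7, length 3.
Answer: λ = 10/3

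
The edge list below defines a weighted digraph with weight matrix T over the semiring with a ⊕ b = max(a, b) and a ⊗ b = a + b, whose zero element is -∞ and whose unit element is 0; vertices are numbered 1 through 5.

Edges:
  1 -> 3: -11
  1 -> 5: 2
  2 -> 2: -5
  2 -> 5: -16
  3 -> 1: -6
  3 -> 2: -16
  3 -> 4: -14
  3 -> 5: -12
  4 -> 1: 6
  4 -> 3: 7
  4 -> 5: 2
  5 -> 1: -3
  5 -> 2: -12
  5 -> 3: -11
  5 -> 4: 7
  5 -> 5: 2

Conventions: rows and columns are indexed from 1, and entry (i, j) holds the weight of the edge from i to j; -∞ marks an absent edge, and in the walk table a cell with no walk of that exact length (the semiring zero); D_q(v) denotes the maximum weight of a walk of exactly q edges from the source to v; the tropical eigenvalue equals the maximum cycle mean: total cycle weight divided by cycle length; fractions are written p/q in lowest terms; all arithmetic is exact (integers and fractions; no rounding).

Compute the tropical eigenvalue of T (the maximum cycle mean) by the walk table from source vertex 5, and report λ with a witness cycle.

q=0: [-∞, -∞, -∞, -∞, 0]
q=1: [-3, -12, -11, 7, 2]
q=2: [13, -10, 14, 9, 9]
q=3: [15, -2, 16, 16, 15]
q=4: [22, 3, 23, 22, 18]
q=5: [28, 7, 29, 25, 24]
Optimal cycle mean attained by: cycle 1->5->4->1, total 2 + 7 + 6, length 3.
Answer: λ = 5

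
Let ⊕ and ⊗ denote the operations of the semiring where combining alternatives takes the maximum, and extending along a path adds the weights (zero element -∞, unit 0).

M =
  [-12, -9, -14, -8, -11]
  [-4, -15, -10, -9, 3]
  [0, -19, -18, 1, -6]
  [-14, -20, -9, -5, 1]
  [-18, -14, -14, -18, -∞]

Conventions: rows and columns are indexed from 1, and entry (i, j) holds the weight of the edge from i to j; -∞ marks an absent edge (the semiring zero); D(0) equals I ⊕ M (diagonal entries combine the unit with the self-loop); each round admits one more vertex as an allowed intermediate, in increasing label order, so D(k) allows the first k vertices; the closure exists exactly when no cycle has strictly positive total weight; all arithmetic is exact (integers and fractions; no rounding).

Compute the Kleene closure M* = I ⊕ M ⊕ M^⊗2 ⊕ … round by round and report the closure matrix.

D(0):
  [0, -9, -14, -8, -11]
  [-4, 0, -10, -9, 3]
  [0, -19, 0, 1, -6]
  [-14, -20, -9, 0, 1]
  [-18, -14, -14, -18, 0]
D(1):
  [0, -9, -14, -8, -11]
  [-4, 0, -10, -9, 3]
  [0, -9, 0, 1, -6]
  [-14, -20, -9, 0, 1]
  [-18, -14, -14, -18, 0]
D(2):
  [0, -9, -14, -8, -6]
  [-4, 0, -10, -9, 3]
  [0, -9, 0, 1, -6]
  [-14, -20, -9, 0, 1]
  [-18, -14, -14, -18, 0]
D(3):
  [0, -9, -14, -8, -6]
  [-4, 0, -10, -9, 3]
  [0, -9, 0, 1, -6]
  [-9, -18, -9, 0, 1]
  [-14, -14, -14, -13, 0]
D(4):
  [0, -9, -14, -8, -6]
  [-4, 0, -10, -9, 3]
  [0, -9, 0, 1, 2]
  [-9, -18, -9, 0, 1]
  [-14, -14, -14, -13, 0]
D(5):
  [0, -9, -14, -8, -6]
  [-4, 0, -10, -9, 3]
  [0, -9, 0, 1, 2]
  [-9, -13, -9, 0, 1]
  [-14, -14, -14, -13, 0]
Answer: M* = [[0, -9, -14, -8, -6], [-4, 0, -10, -9, 3], [0, -9, 0, 1, 2], [-9, -13, -9, 0, 1], [-14, -14, -14, -13, 0]]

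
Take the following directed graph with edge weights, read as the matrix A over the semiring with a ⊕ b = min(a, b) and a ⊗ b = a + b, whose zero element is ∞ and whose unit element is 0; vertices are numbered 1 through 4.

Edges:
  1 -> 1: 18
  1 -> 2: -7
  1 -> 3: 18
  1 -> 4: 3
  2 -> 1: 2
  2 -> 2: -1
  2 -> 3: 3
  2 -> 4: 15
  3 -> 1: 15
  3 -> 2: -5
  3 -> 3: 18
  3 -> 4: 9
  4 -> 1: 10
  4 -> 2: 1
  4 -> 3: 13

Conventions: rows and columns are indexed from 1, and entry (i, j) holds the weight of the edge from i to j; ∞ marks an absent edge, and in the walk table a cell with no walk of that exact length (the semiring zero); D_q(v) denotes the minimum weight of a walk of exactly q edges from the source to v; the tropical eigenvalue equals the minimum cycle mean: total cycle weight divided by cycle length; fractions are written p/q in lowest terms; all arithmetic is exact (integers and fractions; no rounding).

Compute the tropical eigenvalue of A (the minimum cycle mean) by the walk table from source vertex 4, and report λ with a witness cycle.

q=0: [∞, ∞, ∞, 0]
q=1: [10, 1, 13, ∞]
q=2: [3, 0, 4, 13]
q=3: [2, -4, 3, 6]
q=4: [-2, -5, -1, 5]
Optimal cycle mean attained by: cycle 1->2->1, total (-7) + 2, length 2.
Answer: λ = -5/2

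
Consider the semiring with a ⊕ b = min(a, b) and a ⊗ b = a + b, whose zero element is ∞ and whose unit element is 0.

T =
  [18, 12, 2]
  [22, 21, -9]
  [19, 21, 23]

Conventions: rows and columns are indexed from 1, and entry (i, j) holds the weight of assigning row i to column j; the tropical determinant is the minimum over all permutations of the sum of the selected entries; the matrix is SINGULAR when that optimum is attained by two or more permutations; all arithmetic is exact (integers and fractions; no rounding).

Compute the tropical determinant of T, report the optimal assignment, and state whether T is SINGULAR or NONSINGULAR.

σ = (1, 2, 3): 18 + 21 + 23 = 62
σ = (1, 3, 2): 18 + (-9) + 21 = 30
σ = (2, 1, 3): 12 + 22 + 23 = 57
σ = (2, 3, 1): 12 + (-9) + 19 = 22
σ = (3, 1, 2): 2 + 22 + 21 = 45
σ = (3, 2, 1): 2 + 21 + 19 = 42
Optimal value attained by: σ = (2, 3, 1).
Answer: det⊕(T) = 22; verdict: NONSINGULAR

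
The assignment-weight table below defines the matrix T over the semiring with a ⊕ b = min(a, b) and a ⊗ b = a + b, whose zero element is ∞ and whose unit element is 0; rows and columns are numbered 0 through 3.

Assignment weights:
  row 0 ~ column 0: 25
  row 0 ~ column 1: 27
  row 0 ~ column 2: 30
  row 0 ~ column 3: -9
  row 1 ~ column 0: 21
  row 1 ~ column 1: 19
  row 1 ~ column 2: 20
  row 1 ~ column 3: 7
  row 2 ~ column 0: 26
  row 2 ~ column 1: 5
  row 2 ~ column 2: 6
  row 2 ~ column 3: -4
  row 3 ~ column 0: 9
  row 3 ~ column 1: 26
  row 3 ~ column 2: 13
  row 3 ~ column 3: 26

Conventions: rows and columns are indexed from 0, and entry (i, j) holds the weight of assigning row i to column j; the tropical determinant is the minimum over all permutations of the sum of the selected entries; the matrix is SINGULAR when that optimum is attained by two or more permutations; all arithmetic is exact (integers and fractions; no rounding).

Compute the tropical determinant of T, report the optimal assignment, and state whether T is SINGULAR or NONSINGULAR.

σ = (0, 1, 2, 3): 25 + 19 + 6 + 26 = 76
σ = (0, 1, 3, 2): 25 + 19 + (-4) + 13 = 53
σ = (0, 2, 1, 3): 25 + 20 + 5 + 26 = 76
σ = (0, 2, 3, 1): 25 + 20 + (-4) + 26 = 67
σ = (0, 3, 1, 2): 25 + 7 + 5 + 13 = 50
σ = (0, 3, 2, 1): 25 + 7 + 6 + 26 = 64
σ = (1, 0, 2, 3): 27 + 21 + 6 + 26 = 80
σ = (1, 0, 3, 2): 27 + 21 + (-4) + 13 = 57
σ = (1, 2, 0, 3): 27 + 20 + 26 + 26 = 99
σ = (1, 2, 3, 0): 27 + 20 + (-4) + 9 = 52
σ = (1, 3, 0, 2): 27 + 7 + 26 + 13 = 73
σ = (1, 3, 2, 0): 27 + 7 + 6 + 9 = 49
σ = (2, 0, 1, 3): 30 + 21 + 5 + 26 = 82
σ = (2, 0, 3, 1): 30 + 21 + (-4) + 26 = 73
σ = (2, 1, 0, 3): 30 + 19 + 26 + 26 = 101
σ = (2, 1, 3, 0): 30 + 19 + (-4) + 9 = 54
σ = (2, 3, 0, 1): 30 + 7 + 26 + 26 = 89
σ = (2, 3, 1, 0): 30 + 7 + 5 + 9 = 51
σ = (3, 0, 1, 2): (-9) + 21 + 5 + 13 = 30
σ = (3, 0, 2, 1): (-9) + 21 + 6 + 26 = 44
σ = (3, 1, 0, 2): (-9) + 19 + 26 + 13 = 49
σ = (3, 1, 2, 0): (-9) + 19 + 6 + 9 = 25
σ = (3, 2, 0, 1): (-9) + 20 + 26 + 26 = 63
σ = (3, 2, 1, 0): (-9) + 20 + 5 + 9 = 25
Optimal value attained by: σ = (3, 1, 2, 0).
Answer: det⊕(T) = 25; verdict: SINGULAR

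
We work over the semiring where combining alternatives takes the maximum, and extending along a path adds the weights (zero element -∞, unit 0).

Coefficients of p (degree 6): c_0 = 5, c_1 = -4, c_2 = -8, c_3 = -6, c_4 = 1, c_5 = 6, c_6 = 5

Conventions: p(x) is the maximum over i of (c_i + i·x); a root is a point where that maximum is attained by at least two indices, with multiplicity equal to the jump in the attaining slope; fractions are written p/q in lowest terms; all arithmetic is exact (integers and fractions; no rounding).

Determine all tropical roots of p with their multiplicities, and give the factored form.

hull edge (i=0, c=5) to (i=5, c=6): slope 1/5, span 5
hull edge (i=5, c=6) to (i=6, c=5): slope -1, span 1
Factored form: p(x) = 5 ⊗ (x ⊕ (-1/5)) ⊗ (x ⊕ (-1/5)) ⊗ (x ⊕ (-1/5)) ⊗ (x ⊕ (-1/5)) ⊗ (x ⊕ (-1/5)) ⊗ (x ⊕ 1)
Answer: roots = -1/5 (mult 5), 1 (mult 1)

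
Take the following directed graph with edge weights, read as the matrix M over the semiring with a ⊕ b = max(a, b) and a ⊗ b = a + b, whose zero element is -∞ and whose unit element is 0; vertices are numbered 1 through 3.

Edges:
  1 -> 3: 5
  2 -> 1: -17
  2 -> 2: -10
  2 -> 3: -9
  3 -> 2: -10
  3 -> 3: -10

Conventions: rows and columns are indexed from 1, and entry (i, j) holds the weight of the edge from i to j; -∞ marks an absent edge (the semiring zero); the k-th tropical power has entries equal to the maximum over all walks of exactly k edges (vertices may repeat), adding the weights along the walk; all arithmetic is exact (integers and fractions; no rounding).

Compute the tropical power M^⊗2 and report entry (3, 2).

M^⊗2:
  [-∞, -5, -5]
  [-27, -19, -12]
  [-27, -20, -19]
Key observation: the optimum is the walk 3->2->2, with weight (-10) + (-10) = -20.
Optimal value attained by: walk 3->2->2.
Answer: (M^⊗2)[3][2] = -20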